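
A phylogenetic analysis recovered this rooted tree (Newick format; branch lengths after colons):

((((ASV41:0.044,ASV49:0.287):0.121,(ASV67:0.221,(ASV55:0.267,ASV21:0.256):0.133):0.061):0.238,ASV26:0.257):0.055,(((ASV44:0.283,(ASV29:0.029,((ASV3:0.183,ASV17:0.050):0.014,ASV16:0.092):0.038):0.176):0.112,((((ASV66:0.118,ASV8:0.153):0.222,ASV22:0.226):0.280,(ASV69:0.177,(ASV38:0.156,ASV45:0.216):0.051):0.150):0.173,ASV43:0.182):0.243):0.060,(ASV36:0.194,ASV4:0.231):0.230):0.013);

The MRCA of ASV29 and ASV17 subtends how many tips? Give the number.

The MRCA of ASV29 and ASV17 is the node subtending (ASV29,((ASV3,ASV17),ASV16)).
That clade contains 4 terminal taxa: ASV16, ASV17, ASV29, ASV3.

4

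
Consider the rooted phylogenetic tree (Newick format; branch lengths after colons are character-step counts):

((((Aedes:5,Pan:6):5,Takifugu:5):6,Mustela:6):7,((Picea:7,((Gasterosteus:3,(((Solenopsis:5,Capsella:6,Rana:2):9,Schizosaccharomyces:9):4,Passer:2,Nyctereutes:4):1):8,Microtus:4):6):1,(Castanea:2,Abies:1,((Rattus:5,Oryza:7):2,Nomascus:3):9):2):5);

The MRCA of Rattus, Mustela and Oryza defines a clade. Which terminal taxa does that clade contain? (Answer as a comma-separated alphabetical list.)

Tracing Rattus: it sits inside (Rattus,Oryza).
Tracing Mustela: it sits inside (((Aedes,Pan),Takifugu),Mustela).
Tracing Oryza: it sits inside (Rattus,Oryza).
The smallest clade enclosing all 3 is the whole tree (their MRCA is the root), so the answer is all 18 tips in alphabetical order.

Abies, Aedes, Capsella, Castanea, Gasterosteus, Microtus, Mustela, Nomascus, Nyctereutes, Oryza, Pan, Passer, Picea, Rana, Rattus, Schizosaccharomyces, Solenopsis, Takifugu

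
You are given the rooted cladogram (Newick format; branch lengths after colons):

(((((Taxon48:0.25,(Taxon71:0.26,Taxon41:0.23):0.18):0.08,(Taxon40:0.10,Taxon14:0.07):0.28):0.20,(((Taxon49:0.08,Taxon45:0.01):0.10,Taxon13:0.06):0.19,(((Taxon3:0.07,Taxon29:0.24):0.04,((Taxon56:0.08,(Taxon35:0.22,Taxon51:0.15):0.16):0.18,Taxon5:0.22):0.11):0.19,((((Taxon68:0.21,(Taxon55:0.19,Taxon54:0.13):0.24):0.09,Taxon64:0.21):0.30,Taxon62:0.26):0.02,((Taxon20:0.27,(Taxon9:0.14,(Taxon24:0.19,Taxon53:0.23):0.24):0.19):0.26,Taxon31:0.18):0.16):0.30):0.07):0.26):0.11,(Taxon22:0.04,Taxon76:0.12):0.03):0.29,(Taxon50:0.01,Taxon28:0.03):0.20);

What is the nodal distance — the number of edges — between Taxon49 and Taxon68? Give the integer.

9

The MRCA of Taxon49 and Taxon68 is the node subtending (((Taxon49,Taxon45),Taxon13),(((Taxon3,Taxon29),((Taxon56,(Taxon35,Taxon51)),Taxon5)),((((Taxon68,(Taxon55,Taxon54)),Taxon64),Taxon62),((Taxon20,(Taxon9,(Taxon24,Taxon53))),Taxon31)))).
From Taxon49 up to that node: 3 branches. From Taxon68 up to the same node: 6 branches. Total: 3 + 6 = 9.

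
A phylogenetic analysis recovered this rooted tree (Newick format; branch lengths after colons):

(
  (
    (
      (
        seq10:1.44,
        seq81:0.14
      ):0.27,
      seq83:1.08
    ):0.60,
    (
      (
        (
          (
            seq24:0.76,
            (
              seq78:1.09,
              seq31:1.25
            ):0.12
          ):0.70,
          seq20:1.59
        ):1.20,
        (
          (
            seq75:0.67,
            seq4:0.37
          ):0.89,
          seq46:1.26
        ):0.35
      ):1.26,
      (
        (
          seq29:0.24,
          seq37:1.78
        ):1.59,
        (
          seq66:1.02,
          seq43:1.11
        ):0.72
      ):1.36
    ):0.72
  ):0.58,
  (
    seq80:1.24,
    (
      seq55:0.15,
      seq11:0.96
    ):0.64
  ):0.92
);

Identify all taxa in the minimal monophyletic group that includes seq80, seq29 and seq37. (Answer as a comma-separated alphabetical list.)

Tracing seq80: it sits inside (seq80,(seq55,seq11)).
Tracing seq29: it sits inside (seq29,seq37).
Tracing seq37: it sits inside (seq29,seq37).
The smallest clade enclosing all 3 is the whole tree (their MRCA is the root), so the answer is all 17 tips in alphabetical order.

seq10, seq11, seq20, seq24, seq29, seq31, seq37, seq4, seq43, seq46, seq55, seq66, seq75, seq78, seq80, seq81, seq83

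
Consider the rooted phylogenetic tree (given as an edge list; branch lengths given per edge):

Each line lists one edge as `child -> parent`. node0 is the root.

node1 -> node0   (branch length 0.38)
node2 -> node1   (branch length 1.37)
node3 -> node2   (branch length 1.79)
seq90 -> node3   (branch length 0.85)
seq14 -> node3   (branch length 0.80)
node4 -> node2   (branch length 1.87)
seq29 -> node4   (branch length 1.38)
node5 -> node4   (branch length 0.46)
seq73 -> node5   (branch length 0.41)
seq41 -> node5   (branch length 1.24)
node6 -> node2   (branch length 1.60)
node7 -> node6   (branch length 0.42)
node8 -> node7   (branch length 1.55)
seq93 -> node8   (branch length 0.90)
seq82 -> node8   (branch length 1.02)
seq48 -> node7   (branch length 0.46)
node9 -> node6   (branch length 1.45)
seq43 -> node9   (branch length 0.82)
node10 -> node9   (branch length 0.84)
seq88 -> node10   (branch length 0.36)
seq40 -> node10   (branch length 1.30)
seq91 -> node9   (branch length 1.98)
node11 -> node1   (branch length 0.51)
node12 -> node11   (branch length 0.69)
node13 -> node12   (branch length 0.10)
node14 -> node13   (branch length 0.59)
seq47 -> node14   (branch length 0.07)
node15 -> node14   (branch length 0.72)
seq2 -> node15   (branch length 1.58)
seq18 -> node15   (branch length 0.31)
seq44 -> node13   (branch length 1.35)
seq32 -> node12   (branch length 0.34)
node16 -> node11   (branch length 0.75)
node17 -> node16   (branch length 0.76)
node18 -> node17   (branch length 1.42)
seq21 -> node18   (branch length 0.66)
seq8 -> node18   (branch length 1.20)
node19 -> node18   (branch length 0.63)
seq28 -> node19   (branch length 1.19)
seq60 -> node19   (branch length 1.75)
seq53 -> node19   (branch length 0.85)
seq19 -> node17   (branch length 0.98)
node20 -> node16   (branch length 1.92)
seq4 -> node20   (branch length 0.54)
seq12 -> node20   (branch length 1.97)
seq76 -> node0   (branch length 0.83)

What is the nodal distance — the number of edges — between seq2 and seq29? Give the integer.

9

The MRCA of seq2 and seq29 is the node subtending (((seq90,seq14),(seq29,(seq73,seq41)),(((seq93,seq82),seq48),(seq43,(seq88,seq40),seq91))),((((seq47,(seq2,seq18)),seq44),seq32),(((seq21,seq8,(seq28,seq60,seq53)),seq19),(seq4,seq12)))).
From seq2 up to that node: 6 branches. From seq29 up to the same node: 3 branches. Total: 6 + 3 = 9.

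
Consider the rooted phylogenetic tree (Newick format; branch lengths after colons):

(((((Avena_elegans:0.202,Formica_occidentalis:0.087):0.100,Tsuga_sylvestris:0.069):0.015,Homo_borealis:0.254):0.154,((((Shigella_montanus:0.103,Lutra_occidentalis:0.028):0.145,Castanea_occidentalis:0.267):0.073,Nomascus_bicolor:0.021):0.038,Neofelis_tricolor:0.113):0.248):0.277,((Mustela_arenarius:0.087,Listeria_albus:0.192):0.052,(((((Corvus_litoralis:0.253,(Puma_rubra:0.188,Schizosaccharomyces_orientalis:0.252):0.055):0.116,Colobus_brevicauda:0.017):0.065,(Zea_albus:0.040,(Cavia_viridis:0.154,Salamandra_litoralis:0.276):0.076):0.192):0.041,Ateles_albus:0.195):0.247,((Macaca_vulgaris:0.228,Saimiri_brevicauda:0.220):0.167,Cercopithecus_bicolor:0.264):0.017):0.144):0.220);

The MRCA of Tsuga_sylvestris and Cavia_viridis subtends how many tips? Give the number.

22

The MRCA of Tsuga_sylvestris and Cavia_viridis is the root, so the clade is the entire tree.
That clade contains 22 terminal taxa: Ateles_albus, Avena_elegans, Castanea_occidentalis, Cavia_viridis, Cercopithecus_bicolor, Colobus_brevicauda, Corvus_litoralis, Formica_occidentalis, Homo_borealis, Listeria_albus, Lutra_occidentalis, Macaca_vulgaris, Mustela_arenarius, Neofelis_tricolor, Nomascus_bicolor, Puma_rubra, Saimiri_brevicauda, Salamandra_litoralis, Schizosaccharomyces_orientalis, Shigella_montanus, Tsuga_sylvestris, Zea_albus.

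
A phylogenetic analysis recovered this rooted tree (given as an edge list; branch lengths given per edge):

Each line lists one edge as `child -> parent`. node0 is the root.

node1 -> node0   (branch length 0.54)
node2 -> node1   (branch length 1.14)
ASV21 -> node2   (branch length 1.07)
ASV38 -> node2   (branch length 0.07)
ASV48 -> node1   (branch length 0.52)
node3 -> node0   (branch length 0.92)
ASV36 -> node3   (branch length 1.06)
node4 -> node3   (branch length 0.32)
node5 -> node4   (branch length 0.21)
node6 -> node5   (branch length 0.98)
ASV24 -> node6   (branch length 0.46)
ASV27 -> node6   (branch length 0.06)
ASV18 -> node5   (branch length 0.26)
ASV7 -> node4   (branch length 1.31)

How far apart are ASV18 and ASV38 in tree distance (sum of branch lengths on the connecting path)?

3.46

The path runs ASV18 → … → MRCA → … → ASV38; the MRCA is the root of the tree.
Branch lengths along that path: 0.26 + 0.21 + 0.32 + 0.92 + 0.54 + 1.14 + 0.07 = 3.46.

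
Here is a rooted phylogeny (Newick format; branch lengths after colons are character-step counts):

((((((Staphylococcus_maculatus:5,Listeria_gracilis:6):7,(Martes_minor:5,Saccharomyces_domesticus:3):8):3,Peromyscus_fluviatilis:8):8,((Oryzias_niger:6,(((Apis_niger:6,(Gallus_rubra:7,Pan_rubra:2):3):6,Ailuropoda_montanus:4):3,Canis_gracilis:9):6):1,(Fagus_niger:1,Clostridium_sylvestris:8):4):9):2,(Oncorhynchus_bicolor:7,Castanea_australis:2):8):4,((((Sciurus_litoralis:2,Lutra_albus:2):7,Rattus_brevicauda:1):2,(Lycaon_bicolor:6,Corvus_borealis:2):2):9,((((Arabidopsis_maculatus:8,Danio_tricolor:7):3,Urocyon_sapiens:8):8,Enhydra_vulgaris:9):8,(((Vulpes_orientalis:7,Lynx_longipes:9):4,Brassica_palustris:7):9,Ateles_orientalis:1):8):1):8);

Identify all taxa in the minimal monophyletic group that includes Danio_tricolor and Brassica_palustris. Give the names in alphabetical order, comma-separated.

Arabidopsis_maculatus, Ateles_orientalis, Brassica_palustris, Danio_tricolor, Enhydra_vulgaris, Lynx_longipes, Urocyon_sapiens, Vulpes_orientalis

Tracing Danio_tricolor: it sits inside (Arabidopsis_maculatus,Danio_tricolor).
Tracing Brassica_palustris: it sits inside ((Vulpes_orientalis,Lynx_longipes),Brassica_palustris).
The smallest clade enclosing both is ((((Arabidopsis_maculatus,Danio_tricolor),Urocyon_sapiens),Enhydra_vulgaris),(((Vulpes_orientalis,Lynx_longipes),Brassica_palustris),Ateles_orientalis)); the answer is its 8 terminal taxa in alphabetical order.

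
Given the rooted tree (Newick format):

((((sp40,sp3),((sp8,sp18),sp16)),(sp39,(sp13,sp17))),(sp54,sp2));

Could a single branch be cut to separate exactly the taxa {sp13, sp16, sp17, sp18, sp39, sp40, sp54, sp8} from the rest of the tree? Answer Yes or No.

No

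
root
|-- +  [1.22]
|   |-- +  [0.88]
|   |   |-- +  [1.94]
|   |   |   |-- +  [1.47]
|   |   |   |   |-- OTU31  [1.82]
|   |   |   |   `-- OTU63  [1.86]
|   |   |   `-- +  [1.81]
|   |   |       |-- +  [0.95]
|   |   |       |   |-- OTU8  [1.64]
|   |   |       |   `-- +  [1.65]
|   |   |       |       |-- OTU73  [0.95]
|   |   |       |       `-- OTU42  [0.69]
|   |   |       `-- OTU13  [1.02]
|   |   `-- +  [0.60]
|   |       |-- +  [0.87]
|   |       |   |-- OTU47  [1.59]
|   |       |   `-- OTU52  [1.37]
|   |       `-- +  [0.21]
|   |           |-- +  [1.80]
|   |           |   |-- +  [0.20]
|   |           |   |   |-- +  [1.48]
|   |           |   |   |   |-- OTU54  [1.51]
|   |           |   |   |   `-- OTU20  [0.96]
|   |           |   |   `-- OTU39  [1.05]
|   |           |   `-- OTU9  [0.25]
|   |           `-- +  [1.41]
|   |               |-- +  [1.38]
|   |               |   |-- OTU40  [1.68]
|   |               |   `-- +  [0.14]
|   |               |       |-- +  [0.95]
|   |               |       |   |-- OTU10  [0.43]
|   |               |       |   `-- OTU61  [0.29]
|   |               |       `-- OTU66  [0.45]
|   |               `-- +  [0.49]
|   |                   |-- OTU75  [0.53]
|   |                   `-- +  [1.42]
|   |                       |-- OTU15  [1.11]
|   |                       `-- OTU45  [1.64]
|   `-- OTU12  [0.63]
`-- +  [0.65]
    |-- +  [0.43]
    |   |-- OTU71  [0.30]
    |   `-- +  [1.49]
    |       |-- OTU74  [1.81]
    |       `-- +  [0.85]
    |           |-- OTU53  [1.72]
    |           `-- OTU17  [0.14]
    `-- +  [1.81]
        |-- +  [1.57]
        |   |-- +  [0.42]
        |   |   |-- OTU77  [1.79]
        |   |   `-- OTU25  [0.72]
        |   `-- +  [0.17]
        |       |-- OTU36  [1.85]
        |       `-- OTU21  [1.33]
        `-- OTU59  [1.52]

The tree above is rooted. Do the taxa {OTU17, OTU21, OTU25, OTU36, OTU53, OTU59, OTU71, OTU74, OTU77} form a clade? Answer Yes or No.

The most recent common ancestor of these taxa subtends ((OTU71,(OTU74,(OTU53,OTU17))),(((OTU77,OTU25),(OTU36,OTU21)),OTU59)).
That clade has exactly 9 tips — every listed taxon and nothing else — so the group is monophyletic.

Yes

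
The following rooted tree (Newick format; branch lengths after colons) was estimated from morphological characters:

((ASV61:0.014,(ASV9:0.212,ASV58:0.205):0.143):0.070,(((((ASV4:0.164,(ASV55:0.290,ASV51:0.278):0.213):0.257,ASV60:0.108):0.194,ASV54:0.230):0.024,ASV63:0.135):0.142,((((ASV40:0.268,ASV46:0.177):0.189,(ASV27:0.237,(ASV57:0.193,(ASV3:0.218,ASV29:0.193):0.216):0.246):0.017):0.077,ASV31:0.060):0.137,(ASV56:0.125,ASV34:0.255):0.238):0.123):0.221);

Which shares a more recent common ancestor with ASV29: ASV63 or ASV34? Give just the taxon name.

The MRCA of ASV29 and ASV34 subtends ((((ASV40,ASV46),(ASV27,(ASV57,(ASV3,ASV29)))),ASV31),(ASV56,ASV34)) (9 taxa).
The MRCA of ASV29 and ASV63 subtends (((((ASV4,(ASV55,ASV51)),ASV60),ASV54),ASV63),((((ASV40,ASV46),(ASV27,(ASV57,(ASV3,ASV29)))),ASV31),(ASV56,ASV34))) (15 taxa).
The first is nested inside the second, so ASV29 shares a more recent common ancestor with ASV34.

ASV34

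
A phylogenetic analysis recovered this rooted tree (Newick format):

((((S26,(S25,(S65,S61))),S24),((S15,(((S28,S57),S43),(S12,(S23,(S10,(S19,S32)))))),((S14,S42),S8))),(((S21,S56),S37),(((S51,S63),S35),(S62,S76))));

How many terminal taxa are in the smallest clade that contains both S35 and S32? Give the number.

The MRCA of S35 and S32 is the root, so the clade is the entire tree.
That clade contains 25 terminal taxa: S10, S12, S14, S15, S19, S21, S23, S24, S25, S26, S28, S32, S35, S37, S42, S43, S51, S56, S57, S61, S62, S63, S65, S76, S8.

25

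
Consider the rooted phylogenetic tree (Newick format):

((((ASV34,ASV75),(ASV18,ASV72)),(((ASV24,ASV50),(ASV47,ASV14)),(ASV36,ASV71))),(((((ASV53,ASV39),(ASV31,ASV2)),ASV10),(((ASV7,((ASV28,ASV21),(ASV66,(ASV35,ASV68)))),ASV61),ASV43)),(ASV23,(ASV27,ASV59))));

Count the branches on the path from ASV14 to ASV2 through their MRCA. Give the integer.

The MRCA of ASV14 and ASV2 is the root of the tree.
From ASV14 up to that node: 5 branches. From ASV2 up to the same node: 6 branches. Total: 5 + 6 = 11.

11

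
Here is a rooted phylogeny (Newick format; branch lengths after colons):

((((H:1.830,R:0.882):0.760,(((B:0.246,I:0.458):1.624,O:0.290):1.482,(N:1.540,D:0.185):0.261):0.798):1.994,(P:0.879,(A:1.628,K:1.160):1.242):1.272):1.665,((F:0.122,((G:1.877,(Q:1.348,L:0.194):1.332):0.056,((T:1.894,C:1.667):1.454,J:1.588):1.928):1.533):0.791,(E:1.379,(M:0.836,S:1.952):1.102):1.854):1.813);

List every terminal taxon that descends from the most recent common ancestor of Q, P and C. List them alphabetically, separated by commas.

A, B, C, D, E, F, G, H, I, J, K, L, M, N, O, P, Q, R, S, T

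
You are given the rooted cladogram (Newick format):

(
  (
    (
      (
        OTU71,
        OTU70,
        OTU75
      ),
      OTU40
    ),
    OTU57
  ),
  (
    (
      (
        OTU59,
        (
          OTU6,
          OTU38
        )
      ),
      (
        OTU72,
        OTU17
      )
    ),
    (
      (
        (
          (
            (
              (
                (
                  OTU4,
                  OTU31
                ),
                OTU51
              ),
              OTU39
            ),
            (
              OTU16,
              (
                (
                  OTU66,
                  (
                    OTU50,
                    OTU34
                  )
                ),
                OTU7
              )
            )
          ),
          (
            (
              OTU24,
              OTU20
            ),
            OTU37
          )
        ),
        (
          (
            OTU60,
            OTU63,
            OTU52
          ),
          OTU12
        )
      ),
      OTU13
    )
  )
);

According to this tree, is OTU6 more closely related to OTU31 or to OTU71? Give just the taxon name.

OTU31

The MRCA of OTU6 and OTU31 subtends (((OTU59,(OTU6,OTU38)),(OTU72,OTU17)),(((((((OTU4,OTU31),OTU51),OTU39),(OTU16,((OTU66,(OTU50,OTU34)),OTU7))),((OTU24,OTU20),OTU37)),((OTU60,OTU63,OTU52),OTU12)),OTU13)) (22 taxa).
The MRCA of OTU6 and OTU71 is the root, subtending the entire tree (27 taxa).
The first is nested inside the second, so OTU6 shares a more recent common ancestor with OTU31.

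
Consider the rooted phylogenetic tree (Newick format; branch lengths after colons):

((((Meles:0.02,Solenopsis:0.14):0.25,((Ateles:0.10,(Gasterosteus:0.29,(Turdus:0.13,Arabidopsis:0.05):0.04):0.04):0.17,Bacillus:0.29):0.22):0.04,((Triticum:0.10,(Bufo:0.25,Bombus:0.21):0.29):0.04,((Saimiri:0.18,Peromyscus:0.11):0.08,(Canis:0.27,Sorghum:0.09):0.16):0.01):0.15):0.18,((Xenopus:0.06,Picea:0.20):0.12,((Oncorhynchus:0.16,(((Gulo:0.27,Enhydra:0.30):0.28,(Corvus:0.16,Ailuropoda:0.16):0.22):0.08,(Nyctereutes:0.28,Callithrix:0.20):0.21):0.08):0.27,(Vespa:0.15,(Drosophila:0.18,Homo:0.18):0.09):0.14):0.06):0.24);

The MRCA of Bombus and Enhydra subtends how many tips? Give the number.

26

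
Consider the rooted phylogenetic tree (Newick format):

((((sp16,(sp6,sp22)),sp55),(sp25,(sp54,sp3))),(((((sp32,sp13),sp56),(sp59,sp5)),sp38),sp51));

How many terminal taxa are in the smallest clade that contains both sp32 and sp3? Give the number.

14

The MRCA of sp32 and sp3 is the root, so the clade is the entire tree.
That clade contains 14 terminal taxa: sp13, sp16, sp22, sp25, sp3, sp32, sp38, sp5, sp51, sp54, sp55, sp56, sp59, sp6.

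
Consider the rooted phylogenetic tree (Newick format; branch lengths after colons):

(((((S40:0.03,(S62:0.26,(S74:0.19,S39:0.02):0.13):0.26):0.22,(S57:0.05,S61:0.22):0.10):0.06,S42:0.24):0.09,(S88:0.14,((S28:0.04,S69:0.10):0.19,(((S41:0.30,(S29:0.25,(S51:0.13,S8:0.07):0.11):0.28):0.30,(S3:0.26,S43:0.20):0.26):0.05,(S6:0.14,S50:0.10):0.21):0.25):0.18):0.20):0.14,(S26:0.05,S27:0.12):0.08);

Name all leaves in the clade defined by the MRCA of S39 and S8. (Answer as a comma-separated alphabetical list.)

Tracing S39: it sits inside (S74,S39).
Tracing S8: it sits inside (S51,S8).
The smallest clade enclosing both is ((((S40,(S62,(S74,S39))),(S57,S61)),S42),(S88,((S28,S69),(((S41,(S29,(S51,S8))),(S3,S43)),(S6,S50))))); the answer is its 18 terminal taxa in alphabetical order.

S28, S29, S3, S39, S40, S41, S42, S43, S50, S51, S57, S6, S61, S62, S69, S74, S8, S88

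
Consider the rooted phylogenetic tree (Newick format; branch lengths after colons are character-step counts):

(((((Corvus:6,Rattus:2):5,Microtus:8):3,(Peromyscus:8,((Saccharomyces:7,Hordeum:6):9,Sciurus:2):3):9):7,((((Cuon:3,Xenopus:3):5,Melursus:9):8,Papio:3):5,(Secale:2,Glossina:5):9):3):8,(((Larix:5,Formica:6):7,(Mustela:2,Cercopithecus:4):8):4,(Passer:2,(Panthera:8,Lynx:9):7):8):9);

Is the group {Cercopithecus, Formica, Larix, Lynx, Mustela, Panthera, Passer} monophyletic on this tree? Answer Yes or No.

Yes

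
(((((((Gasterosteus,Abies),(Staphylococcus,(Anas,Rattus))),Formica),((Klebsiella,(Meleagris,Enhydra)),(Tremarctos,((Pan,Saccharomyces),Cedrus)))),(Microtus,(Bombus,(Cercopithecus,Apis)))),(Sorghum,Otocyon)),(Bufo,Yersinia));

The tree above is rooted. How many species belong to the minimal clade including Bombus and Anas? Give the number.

17

The MRCA of Bombus and Anas is the node subtending (((((Gasterosteus,Abies),(Staphylococcus,(Anas,Rattus))),Formica),((Klebsiella,(Meleagris,Enhydra)),(Tremarctos,((Pan,Saccharomyces),Cedrus)))),(Microtus,(Bombus,(Cercopithecus,Apis)))).
That clade contains 17 terminal taxa: Abies, Anas, Apis, Bombus, Cedrus, Cercopithecus, Enhydra, Formica, Gasterosteus, Klebsiella, Meleagris, Microtus, Pan, Rattus, Saccharomyces, Staphylococcus, Tremarctos.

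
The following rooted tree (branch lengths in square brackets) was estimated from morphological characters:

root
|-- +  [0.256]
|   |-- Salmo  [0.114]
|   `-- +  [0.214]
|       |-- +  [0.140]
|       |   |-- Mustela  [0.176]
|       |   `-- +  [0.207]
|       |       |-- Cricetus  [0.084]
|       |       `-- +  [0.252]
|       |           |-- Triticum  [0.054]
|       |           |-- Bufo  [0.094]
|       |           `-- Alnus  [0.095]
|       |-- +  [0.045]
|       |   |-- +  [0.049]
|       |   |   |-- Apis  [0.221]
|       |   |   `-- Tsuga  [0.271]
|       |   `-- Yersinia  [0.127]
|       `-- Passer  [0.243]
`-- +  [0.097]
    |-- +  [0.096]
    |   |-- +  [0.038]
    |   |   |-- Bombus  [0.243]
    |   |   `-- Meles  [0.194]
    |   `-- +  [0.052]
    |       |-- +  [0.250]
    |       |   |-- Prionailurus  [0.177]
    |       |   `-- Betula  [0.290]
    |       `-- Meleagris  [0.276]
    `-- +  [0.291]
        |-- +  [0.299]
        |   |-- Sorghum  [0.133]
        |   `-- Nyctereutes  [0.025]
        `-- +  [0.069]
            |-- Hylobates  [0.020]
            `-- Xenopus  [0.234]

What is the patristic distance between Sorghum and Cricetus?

1.721

The path runs Sorghum → … → MRCA → … → Cricetus; the MRCA is the root of the tree.
Branch lengths along that path: 0.133 + 0.299 + 0.291 + 0.097 + 0.256 + 0.214 + 0.140 + 0.207 + 0.084 = 1.721.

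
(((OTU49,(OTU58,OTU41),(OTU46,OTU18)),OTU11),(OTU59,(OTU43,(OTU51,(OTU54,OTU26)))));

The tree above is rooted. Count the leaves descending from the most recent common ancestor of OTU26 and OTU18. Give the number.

The MRCA of OTU26 and OTU18 is the root, so the clade is the entire tree.
That clade contains 11 terminal taxa: OTU11, OTU18, OTU26, OTU41, OTU43, OTU46, OTU49, OTU51, OTU54, OTU58, OTU59.

11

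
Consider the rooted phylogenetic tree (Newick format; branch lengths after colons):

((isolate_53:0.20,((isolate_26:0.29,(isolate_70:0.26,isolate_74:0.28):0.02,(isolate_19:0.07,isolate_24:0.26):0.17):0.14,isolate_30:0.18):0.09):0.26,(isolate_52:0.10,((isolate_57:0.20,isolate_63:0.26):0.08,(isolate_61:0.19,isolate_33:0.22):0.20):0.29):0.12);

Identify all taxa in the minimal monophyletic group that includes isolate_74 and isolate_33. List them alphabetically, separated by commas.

Tracing isolate_74: it sits inside (isolate_70,isolate_74).
Tracing isolate_33: it sits inside (isolate_61,isolate_33).
The smallest clade enclosing both is the whole tree (their MRCA is the root), so the answer is all 12 tips in alphabetical order.

isolate_19, isolate_24, isolate_26, isolate_30, isolate_33, isolate_52, isolate_53, isolate_57, isolate_61, isolate_63, isolate_70, isolate_74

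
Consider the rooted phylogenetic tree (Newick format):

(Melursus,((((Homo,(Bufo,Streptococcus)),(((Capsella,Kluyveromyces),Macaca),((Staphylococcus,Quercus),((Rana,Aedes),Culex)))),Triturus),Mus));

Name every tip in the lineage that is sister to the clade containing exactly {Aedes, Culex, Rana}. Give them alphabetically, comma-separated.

Quercus, Staphylococcus

The clade containing exactly {Aedes, Culex, Rana} attaches to the tree at the node subtending ((Staphylococcus,Quercus),((Rana,Aedes),Culex)).
The other lineage descending from that same node — the sister group — is (Staphylococcus,Quercus); its 2 tips in alphabetical order are the answer.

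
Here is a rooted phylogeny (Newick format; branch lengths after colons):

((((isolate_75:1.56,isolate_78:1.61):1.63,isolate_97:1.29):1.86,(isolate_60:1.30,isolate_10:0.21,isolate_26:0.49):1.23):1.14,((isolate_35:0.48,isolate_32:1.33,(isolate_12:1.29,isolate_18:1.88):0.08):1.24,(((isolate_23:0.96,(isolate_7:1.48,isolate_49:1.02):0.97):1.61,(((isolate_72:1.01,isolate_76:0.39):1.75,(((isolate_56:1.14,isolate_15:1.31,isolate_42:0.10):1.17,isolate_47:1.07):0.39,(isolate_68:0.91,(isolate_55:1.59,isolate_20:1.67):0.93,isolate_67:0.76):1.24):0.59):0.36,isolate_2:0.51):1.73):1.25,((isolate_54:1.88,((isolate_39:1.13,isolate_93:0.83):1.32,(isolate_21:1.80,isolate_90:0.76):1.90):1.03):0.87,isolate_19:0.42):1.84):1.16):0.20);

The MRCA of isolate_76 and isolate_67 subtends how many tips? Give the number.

The MRCA of isolate_76 and isolate_67 is the node subtending ((isolate_72,isolate_76),(((isolate_56,isolate_15,isolate_42),isolate_47),(isolate_68,(isolate_55,isolate_20),isolate_67))).
That clade contains 10 terminal taxa: isolate_15, isolate_20, isolate_42, isolate_47, isolate_55, isolate_56, isolate_67, isolate_68, isolate_72, isolate_76.

10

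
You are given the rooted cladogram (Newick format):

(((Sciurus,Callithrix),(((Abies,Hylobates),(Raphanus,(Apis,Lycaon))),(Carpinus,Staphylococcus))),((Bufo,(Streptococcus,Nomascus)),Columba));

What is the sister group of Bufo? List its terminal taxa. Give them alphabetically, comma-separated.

Nomascus, Streptococcus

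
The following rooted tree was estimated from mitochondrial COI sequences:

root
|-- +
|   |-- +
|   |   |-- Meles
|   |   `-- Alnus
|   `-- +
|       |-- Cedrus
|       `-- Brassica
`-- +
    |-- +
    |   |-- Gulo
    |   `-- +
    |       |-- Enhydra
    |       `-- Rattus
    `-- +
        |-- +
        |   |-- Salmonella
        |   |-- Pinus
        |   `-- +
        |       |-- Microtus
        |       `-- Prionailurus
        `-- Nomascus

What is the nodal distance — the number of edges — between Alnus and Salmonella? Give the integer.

7

The MRCA of Alnus and Salmonella is the root of the tree.
From Alnus up to that node: 3 branches. From Salmonella up to the same node: 4 branches. Total: 3 + 4 = 7.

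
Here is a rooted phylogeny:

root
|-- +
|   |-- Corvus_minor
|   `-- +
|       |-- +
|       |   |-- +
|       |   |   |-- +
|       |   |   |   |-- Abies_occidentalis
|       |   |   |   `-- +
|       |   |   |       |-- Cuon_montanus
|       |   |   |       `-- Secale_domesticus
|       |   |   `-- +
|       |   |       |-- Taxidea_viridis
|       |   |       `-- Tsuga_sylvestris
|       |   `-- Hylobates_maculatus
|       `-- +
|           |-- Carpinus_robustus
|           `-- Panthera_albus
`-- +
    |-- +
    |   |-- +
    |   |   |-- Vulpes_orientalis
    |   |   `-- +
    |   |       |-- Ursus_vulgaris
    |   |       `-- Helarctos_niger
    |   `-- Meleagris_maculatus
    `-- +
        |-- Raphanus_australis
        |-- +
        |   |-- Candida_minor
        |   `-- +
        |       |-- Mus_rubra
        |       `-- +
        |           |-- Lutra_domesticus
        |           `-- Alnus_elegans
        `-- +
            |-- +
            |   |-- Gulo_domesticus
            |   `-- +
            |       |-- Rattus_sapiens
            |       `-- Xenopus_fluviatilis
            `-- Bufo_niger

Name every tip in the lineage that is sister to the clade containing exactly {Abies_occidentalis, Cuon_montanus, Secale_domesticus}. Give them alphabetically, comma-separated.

The clade containing exactly {Abies_occidentalis, Cuon_montanus, Secale_domesticus} attaches to the tree at the node subtending ((Abies_occidentalis,(Cuon_montanus,Secale_domesticus)),(Taxidea_viridis,Tsuga_sylvestris)).
The other lineage descending from that same node — the sister group — is (Taxidea_viridis,Tsuga_sylvestris); its 2 tips in alphabetical order are the answer.

Taxidea_viridis, Tsuga_sylvestris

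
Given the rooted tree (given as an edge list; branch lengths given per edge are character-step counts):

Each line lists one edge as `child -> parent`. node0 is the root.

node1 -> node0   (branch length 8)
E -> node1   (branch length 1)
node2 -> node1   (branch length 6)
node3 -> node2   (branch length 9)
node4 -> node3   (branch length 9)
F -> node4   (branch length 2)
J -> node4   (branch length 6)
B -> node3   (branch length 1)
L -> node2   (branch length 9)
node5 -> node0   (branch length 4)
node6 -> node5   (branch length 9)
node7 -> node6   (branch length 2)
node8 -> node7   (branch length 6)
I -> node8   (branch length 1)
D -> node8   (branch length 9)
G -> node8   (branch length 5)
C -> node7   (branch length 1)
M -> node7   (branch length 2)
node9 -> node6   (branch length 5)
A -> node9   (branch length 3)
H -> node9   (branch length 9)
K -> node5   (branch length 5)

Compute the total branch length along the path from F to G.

60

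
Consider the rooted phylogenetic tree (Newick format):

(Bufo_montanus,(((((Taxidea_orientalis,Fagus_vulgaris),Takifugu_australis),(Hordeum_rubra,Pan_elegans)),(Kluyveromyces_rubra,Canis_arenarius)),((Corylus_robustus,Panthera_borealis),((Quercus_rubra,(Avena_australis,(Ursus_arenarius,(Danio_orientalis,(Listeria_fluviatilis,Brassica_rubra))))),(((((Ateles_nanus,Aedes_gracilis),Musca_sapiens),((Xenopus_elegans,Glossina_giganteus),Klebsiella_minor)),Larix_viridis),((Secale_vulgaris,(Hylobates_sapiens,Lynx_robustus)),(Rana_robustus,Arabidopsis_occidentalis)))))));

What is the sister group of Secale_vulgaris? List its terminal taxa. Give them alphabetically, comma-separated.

Secale_vulgaris attaches to the tree at the node subtending (Secale_vulgaris,(Hylobates_sapiens,Lynx_robustus)).
The other lineage descending from that same node — the sister group — is (Hylobates_sapiens,Lynx_robustus); its 2 tips in alphabetical order are the answer.

Hylobates_sapiens, Lynx_robustus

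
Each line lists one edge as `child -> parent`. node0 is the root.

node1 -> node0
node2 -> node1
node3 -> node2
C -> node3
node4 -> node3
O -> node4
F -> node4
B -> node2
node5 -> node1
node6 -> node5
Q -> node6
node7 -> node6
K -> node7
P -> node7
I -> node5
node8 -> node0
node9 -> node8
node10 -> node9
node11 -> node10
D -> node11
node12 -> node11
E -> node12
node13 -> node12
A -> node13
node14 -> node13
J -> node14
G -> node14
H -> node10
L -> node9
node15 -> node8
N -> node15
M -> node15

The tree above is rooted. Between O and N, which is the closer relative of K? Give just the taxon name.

The MRCA of K and O subtends (((C,(O,F)),B),((Q,(K,P)),I)) (8 taxa).
The MRCA of K and N is the root, subtending the entire tree (17 taxa).
The first is nested inside the second, so K shares a more recent common ancestor with O.

O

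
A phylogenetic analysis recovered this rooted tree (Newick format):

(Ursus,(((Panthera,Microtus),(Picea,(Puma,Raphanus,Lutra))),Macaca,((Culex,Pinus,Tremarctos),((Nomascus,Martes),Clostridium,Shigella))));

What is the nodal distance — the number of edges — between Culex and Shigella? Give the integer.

4

The MRCA of Culex and Shigella is the node subtending ((Culex,Pinus,Tremarctos),((Nomascus,Martes),Clostridium,Shigella)).
From Culex up to that node: 2 branches. From Shigella up to the same node: 2 branches. Total: 2 + 2 = 4.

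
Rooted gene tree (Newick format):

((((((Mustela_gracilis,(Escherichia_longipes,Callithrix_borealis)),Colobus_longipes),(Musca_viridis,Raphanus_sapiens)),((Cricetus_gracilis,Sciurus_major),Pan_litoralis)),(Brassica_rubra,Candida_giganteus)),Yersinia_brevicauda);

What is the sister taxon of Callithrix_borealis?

Escherichia_longipes

Callithrix_borealis attaches to the tree at the node subtending (Escherichia_longipes,Callithrix_borealis).
The other lineage descending from that same node — the sister group — is the single tip Escherichia_longipes.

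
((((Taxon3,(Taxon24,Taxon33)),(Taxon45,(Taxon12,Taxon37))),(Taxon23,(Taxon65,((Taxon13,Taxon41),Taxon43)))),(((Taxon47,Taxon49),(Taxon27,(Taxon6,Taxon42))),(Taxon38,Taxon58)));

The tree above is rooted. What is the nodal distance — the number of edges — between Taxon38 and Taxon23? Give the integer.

The MRCA of Taxon38 and Taxon23 is the root of the tree.
From Taxon38 up to that node: 3 branches. From Taxon23 up to the same node: 3 branches. Total: 3 + 3 = 6.

6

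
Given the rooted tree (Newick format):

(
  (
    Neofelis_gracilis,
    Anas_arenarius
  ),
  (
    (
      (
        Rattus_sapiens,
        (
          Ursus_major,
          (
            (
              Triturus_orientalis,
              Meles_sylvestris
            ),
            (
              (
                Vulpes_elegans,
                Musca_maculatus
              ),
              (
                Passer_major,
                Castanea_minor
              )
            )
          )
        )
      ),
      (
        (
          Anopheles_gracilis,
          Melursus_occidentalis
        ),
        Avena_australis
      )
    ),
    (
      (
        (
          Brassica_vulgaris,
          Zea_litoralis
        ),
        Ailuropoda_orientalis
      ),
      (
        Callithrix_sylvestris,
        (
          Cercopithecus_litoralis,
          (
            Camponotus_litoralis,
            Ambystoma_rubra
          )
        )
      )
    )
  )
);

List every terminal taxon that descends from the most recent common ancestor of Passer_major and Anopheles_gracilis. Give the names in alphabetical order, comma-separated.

Tracing Passer_major: it sits inside (Passer_major,Castanea_minor).
Tracing Anopheles_gracilis: it sits inside (Anopheles_gracilis,Melursus_occidentalis).
The smallest clade enclosing both is ((Rattus_sapiens,(Ursus_major,((Triturus_orientalis,Meles_sylvestris),((Vulpes_elegans,Musca_maculatus),(Passer_major,Castanea_minor))))),((Anopheles_gracilis,Melursus_occidentalis),Avena_australis)); the answer is its 11 terminal taxa in alphabetical order.

Anopheles_gracilis, Avena_australis, Castanea_minor, Meles_sylvestris, Melursus_occidentalis, Musca_maculatus, Passer_major, Rattus_sapiens, Triturus_orientalis, Ursus_major, Vulpes_elegans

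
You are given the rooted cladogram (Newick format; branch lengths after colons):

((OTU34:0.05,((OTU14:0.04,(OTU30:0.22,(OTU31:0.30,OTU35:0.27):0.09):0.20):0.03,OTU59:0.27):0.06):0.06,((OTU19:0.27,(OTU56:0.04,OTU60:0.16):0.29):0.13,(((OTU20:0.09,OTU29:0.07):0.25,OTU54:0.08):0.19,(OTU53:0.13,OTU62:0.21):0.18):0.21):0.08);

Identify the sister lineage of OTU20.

OTU29

OTU20 attaches to the tree at the node subtending (OTU20,OTU29).
The other lineage descending from that same node — the sister group — is the single tip OTU29.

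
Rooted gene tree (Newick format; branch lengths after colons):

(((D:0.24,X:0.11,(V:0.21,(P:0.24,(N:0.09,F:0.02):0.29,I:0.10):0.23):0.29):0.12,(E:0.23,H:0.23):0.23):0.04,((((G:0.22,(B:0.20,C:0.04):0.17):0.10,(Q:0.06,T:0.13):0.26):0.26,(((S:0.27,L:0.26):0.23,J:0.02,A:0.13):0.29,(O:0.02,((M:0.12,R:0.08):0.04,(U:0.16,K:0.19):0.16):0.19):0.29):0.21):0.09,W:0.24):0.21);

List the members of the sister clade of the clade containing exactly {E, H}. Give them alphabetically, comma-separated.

D, F, I, N, P, V, X

The clade containing exactly {E, H} attaches to the tree at the node subtending ((D,X,(V,(P,(N,F),I))),(E,H)).
The other lineage descending from that same node — the sister group — is (D,X,(V,(P,(N,F),I))); its 7 tips in alphabetical order are the answer.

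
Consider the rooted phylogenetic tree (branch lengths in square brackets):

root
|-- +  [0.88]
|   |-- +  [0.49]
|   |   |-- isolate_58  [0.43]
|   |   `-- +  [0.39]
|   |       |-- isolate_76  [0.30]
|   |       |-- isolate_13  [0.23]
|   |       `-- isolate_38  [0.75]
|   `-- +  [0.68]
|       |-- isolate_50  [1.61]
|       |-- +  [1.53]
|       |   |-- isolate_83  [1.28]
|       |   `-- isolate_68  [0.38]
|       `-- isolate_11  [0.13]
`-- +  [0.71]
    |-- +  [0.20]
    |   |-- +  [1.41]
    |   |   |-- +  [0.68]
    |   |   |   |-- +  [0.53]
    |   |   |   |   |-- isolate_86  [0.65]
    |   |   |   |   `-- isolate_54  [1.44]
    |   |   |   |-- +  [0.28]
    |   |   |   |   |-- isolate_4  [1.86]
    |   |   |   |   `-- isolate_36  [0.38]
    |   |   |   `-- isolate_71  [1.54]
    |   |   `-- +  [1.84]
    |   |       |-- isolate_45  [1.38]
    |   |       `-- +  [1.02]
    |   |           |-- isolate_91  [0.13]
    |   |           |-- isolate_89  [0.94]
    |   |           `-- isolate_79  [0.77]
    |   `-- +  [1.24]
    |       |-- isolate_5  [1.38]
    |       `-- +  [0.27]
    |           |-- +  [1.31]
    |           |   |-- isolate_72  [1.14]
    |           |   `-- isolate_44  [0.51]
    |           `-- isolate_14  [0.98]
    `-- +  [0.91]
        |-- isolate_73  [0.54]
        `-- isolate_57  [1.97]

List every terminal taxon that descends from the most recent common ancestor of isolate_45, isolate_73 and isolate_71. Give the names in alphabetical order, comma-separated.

Tracing isolate_45: it sits inside (isolate_45,(isolate_91,isolate_89,isolate_79)).
Tracing isolate_73: it sits inside (isolate_73,isolate_57).
Tracing isolate_71: it sits inside ((isolate_86,isolate_54),(isolate_4,isolate_36),isolate_71).
The smallest clade enclosing all 3 is (((((isolate_86,isolate_54),(isolate_4,isolate_36),isolate_71),(isolate_45,(isolate_91,isolate_89,isolate_79))),(isolate_5,((isolate_72,isolate_44),isolate_14))),(isolate_73,isolate_57)); the answer is its 15 terminal taxa in alphabetical order.

isolate_14, isolate_36, isolate_4, isolate_44, isolate_45, isolate_5, isolate_54, isolate_57, isolate_71, isolate_72, isolate_73, isolate_79, isolate_86, isolate_89, isolate_91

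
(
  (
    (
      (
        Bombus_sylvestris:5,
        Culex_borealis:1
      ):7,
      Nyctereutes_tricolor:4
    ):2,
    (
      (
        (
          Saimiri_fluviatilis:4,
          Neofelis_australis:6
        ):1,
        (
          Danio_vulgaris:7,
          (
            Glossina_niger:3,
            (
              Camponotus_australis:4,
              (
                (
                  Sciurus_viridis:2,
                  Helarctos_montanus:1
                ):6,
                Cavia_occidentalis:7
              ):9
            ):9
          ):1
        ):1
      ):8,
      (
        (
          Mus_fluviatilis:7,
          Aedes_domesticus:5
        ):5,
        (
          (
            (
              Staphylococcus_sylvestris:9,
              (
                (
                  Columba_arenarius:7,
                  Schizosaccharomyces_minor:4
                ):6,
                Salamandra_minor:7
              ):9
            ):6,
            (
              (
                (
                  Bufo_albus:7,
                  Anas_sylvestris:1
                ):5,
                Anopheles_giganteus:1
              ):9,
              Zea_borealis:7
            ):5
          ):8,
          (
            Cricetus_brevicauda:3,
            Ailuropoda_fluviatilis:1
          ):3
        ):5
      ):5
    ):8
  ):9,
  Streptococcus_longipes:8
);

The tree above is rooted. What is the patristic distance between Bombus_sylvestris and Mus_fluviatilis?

39

The path runs Bombus_sylvestris → … → MRCA → … → Mus_fluviatilis; the MRCA is the node subtending (((Bombus_sylvestris,Culex_borealis),Nyctereutes_tricolor),(((Saimiri_fluviatilis,Neofelis_australis),(Danio_vulgaris,(Glossina_niger,(Camponotus_australis,((Sciurus_viridis,Helarctos_montanus),Cavia_occidentalis))))),((Mus_fluviatilis,Aedes_domesticus),(((Staphylococcus_sylvestris,((Columba_arenarius,Schizosaccharomyces_minor),Salamandra_minor)),(((Bufo_albus,Anas_sylvestris),Anopheles_giganteus),Zea_borealis)),(Cricetus_brevicauda,Ailuropoda_fluviatilis))))).
Branch lengths along that path: 5 + 7 + 2 + 8 + 5 + 5 + 7 = 39.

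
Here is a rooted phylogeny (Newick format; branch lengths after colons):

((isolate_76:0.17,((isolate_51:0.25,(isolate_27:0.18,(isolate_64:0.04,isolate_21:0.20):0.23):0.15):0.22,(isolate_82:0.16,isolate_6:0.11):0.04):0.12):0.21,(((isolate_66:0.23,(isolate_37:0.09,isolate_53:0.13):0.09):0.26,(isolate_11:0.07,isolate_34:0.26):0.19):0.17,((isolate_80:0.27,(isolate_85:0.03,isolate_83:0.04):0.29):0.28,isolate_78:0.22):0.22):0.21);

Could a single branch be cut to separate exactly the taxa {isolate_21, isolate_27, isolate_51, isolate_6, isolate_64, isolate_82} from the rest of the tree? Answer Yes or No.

The most recent common ancestor of these taxa subtends ((isolate_51,(isolate_27,(isolate_64,isolate_21))),(isolate_82,isolate_6)).
That clade has exactly 6 tips — every listed taxon and nothing else — so the group is monophyletic.

Yes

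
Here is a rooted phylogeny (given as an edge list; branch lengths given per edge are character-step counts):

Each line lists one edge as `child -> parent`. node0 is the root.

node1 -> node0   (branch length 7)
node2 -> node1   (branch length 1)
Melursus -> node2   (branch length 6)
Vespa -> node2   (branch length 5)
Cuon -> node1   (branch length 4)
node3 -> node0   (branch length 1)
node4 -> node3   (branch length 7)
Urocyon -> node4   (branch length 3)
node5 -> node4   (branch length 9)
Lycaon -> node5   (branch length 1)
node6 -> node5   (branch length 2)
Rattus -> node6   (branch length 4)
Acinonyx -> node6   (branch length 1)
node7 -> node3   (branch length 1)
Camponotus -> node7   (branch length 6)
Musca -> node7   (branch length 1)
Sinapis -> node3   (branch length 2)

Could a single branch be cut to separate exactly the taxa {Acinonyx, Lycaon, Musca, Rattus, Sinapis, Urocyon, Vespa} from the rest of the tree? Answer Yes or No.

No

The MRCA of the listed taxa is the root, so the smallest clade containing them is the whole tree.
That clade also contains Camponotus, Cuon, Melursus, which are not in the proposed group, so the group is not monophyletic.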